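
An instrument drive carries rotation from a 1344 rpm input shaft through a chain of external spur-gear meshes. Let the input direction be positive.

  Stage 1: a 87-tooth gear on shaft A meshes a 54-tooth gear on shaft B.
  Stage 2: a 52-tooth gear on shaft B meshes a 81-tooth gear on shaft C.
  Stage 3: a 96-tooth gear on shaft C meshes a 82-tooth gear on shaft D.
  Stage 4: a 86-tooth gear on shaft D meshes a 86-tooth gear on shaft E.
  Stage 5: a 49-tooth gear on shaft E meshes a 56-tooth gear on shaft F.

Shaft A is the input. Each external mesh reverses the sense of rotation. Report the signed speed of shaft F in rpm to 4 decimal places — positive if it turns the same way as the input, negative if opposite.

-1423.9952 rpm (opposite to input, |ω| = 1423.9952 rpm)

Stage 1 [87T→54T]: ω = 1344.0000×87/54 = 2165.3333 rpm, dir flips to −; running = −2165.3333
Stage 2 [52T→81T]: ω = 2165.3333×52/81 = 1390.0905 rpm, dir flips to +; running = +1390.0905
Stage 3 [96T→82T]: ω = 1390.0905×96/82 = 1627.4231 rpm, dir flips to −; running = −1627.4231
Stage 4 [86T→86T]: ω = 1627.4231×86/86 = 1627.4231 rpm, dir flips to +; running = +1627.4231
Stage 5 [49T→56T]: ω = 1627.4231×49/56 = 1423.9952 rpm, dir flips to −; running = −1423.9952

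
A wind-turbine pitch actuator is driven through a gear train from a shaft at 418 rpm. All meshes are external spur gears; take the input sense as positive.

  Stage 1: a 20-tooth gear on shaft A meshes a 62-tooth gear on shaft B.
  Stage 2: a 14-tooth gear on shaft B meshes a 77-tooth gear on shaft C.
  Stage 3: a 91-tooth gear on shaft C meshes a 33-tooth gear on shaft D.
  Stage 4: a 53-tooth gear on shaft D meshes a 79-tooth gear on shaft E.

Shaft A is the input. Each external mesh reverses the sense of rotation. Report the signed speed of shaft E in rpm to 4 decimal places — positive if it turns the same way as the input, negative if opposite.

Stage 1 [20T→62T]: ω = 418.0000×20/62 = 134.8387 rpm, dir flips to −; running = −134.8387
Stage 2 [14T→77T]: ω = 134.8387×14/77 = 24.5161 rpm, dir flips to +; running = +24.5161
Stage 3 [91T→33T]: ω = 24.5161×91/33 = 67.6051 rpm, dir flips to −; running = −67.6051
Stage 4 [53T→79T]: ω = 67.6051×53/79 = 45.3553 rpm, dir flips to +; running = +45.3553

+45.3553 rpm (same as input, |ω| = 45.3553 rpm)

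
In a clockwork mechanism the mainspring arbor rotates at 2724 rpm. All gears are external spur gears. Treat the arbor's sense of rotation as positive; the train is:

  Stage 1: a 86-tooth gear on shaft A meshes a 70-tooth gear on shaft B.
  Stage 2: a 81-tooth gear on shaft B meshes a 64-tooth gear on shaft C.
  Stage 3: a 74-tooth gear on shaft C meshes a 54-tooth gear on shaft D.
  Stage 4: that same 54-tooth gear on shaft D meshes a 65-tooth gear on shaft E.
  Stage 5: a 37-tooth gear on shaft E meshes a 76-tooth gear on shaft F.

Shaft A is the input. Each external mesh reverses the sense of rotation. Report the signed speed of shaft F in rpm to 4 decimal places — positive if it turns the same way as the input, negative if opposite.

Stage 1 [86T→70T]: ω = 2724.0000×86/70 = 3346.6286 rpm, dir flips to −; running = −3346.6286
Stage 2 [81T→64T]: ω = 3346.6286×81/64 = 4235.5768 rpm, dir flips to +; running = +4235.5768
Stage 3 [74T→54T]: ω = 4235.5768×74/54 = 5804.3089 rpm, dir flips to −; running = −5804.3089
Stage 4 [54T→65T]: ω = 5804.3089×54/65 = 4822.0413 rpm, dir flips to +; running = +4822.0413
Stage 5 [37T→76T]: ω = 4822.0413×37/76 = 2347.5727 rpm, dir flips to −; running = −2347.5727

-2347.5727 rpm (opposite to input, |ω| = 2347.5727 rpm)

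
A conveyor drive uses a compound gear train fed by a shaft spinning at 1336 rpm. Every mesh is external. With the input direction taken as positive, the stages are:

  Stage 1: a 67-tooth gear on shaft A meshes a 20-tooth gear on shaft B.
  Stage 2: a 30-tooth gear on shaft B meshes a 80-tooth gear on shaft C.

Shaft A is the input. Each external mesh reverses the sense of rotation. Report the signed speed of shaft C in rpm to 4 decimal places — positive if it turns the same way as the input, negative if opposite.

+1678.3500 rpm (same as input, |ω| = 1678.3500 rpm)

Stage 1 [67T→20T]: ω = 1336.0000×67/20 = 4475.6000 rpm, dir flips to −; running = −4475.6000
Stage 2 [30T→80T]: ω = 4475.6000×30/80 = 1678.3500 rpm, dir flips to +; running = +1678.3500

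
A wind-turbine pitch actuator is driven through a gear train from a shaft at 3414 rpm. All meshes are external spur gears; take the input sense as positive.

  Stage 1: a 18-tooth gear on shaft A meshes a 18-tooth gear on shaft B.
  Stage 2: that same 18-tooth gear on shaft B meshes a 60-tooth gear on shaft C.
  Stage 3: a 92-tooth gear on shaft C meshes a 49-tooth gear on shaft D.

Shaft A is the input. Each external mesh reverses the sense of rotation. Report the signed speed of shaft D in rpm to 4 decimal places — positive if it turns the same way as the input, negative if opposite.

Stage 1 [18T→18T]: ω = 3414.0000×18/18 = 3414.0000 rpm, dir flips to −; running = −3414.0000
Stage 2 [18T→60T]: ω = 3414.0000×18/60 = 1024.2000 rpm, dir flips to +; running = +1024.2000
Stage 3 [92T→49T]: ω = 1024.2000×92/49 = 1922.9878 rpm, dir flips to −; running = −1922.9878

-1922.9878 rpm (opposite to input, |ω| = 1922.9878 rpm)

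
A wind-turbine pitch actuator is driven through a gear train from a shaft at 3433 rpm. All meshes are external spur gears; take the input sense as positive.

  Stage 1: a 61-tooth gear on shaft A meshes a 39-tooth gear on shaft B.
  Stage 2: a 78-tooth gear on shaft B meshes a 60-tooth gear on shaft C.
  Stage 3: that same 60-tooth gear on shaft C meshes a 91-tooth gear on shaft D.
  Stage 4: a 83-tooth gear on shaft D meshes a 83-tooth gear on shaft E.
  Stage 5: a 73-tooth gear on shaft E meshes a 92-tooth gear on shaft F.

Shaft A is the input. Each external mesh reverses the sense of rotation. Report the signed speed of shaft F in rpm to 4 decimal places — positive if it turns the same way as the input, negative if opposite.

-3651.9706 rpm (opposite to input, |ω| = 3651.9706 rpm)

Stage 1 [61T→39T]: ω = 3433.0000×61/39 = 5369.5641 rpm, dir flips to −; running = −5369.5641
Stage 2 [78T→60T]: ω = 5369.5641×78/60 = 6980.4333 rpm, dir flips to +; running = +6980.4333
Stage 3 [60T→91T]: ω = 6980.4333×60/91 = 4602.4835 rpm, dir flips to −; running = −4602.4835
Stage 4 [83T→83T]: ω = 4602.4835×83/83 = 4602.4835 rpm, dir flips to +; running = +4602.4835
Stage 5 [73T→92T]: ω = 4602.4835×73/92 = 3651.9706 rpm, dir flips to −; running = −3651.9706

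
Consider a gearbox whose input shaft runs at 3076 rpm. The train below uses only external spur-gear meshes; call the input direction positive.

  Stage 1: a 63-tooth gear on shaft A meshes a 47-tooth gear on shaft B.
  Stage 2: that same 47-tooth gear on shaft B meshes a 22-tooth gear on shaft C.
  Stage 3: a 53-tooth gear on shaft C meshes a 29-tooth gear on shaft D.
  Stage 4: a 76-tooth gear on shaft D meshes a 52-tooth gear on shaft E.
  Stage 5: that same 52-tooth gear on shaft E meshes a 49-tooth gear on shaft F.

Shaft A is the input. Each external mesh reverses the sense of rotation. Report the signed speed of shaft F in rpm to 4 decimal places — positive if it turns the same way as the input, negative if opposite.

-24968.9100 rpm (opposite to input, |ω| = 24968.9100 rpm)

Stage 1 [63T→47T]: ω = 3076.0000×63/47 = 4123.1489 rpm, dir flips to −; running = −4123.1489
Stage 2 [47T→22T]: ω = 4123.1489×47/22 = 8808.5455 rpm, dir flips to +; running = +8808.5455
Stage 3 [53T→29T]: ω = 8808.5455×53/29 = 16098.3762 rpm, dir flips to −; running = −16098.3762
Stage 4 [76T→52T]: ω = 16098.3762×76/52 = 23528.3959 rpm, dir flips to +; running = +23528.3959
Stage 5 [52T→49T]: ω = 23528.3959×52/49 = 24968.9100 rpm, dir flips to −; running = −24968.9100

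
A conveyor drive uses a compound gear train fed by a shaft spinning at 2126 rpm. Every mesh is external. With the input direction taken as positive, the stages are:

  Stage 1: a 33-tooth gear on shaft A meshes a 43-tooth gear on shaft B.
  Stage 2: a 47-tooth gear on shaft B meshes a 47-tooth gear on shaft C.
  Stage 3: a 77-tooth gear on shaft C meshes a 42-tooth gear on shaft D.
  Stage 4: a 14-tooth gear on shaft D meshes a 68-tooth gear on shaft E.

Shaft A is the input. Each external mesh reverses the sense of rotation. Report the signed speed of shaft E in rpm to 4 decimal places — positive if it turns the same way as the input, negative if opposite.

Stage 1 [33T→43T]: ω = 2126.0000×33/43 = 1631.5814 rpm, dir flips to −; running = −1631.5814
Stage 2 [47T→47T]: ω = 1631.5814×47/47 = 1631.5814 rpm, dir flips to +; running = +1631.5814
Stage 3 [77T→42T]: ω = 1631.5814×77/42 = 2991.2326 rpm, dir flips to −; running = −2991.2326
Stage 4 [14T→68T]: ω = 2991.2326×14/68 = 615.8420 rpm, dir flips to +; running = +615.8420

+615.8420 rpm (same as input, |ω| = 615.8420 rpm)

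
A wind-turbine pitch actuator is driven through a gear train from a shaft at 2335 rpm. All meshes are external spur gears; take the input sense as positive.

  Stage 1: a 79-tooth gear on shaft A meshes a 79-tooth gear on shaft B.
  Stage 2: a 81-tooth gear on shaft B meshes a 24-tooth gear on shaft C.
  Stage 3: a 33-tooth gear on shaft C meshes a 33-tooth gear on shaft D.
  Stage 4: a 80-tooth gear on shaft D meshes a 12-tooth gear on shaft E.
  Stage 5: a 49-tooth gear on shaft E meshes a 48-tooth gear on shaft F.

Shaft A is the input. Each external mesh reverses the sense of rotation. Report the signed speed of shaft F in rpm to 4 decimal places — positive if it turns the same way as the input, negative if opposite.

Stage 1 [79T→79T]: ω = 2335.0000×79/79 = 2335.0000 rpm, dir flips to −; running = −2335.0000
Stage 2 [81T→24T]: ω = 2335.0000×81/24 = 7880.6250 rpm, dir flips to +; running = +7880.6250
Stage 3 [33T→33T]: ω = 7880.6250×33/33 = 7880.6250 rpm, dir flips to −; running = −7880.6250
Stage 4 [80T→12T]: ω = 7880.6250×80/12 = 52537.5000 rpm, dir flips to +; running = +52537.5000
Stage 5 [49T→48T]: ω = 52537.5000×49/48 = 53632.0312 rpm, dir flips to −; running = −53632.0312

-53632.0312 rpm (opposite to input, |ω| = 53632.0312 rpm)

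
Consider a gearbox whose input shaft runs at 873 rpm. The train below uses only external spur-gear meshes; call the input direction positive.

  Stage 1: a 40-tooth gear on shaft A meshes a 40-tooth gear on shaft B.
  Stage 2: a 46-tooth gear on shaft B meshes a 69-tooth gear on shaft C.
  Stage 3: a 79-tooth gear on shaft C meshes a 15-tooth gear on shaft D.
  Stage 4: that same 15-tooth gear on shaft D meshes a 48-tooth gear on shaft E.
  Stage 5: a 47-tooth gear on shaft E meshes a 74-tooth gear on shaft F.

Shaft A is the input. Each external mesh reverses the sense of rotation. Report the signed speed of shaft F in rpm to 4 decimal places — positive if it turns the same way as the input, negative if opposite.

Stage 1 [40T→40T]: ω = 873.0000×40/40 = 873.0000 rpm, dir flips to −; running = −873.0000
Stage 2 [46T→69T]: ω = 873.0000×46/69 = 582.0000 rpm, dir flips to +; running = +582.0000
Stage 3 [79T→15T]: ω = 582.0000×79/15 = 3065.2000 rpm, dir flips to −; running = −3065.2000
Stage 4 [15T→48T]: ω = 3065.2000×15/48 = 957.8750 rpm, dir flips to +; running = +957.8750
Stage 5 [47T→74T]: ω = 957.8750×47/74 = 608.3801 rpm, dir flips to −; running = −608.3801

-608.3801 rpm (opposite to input, |ω| = 608.3801 rpm)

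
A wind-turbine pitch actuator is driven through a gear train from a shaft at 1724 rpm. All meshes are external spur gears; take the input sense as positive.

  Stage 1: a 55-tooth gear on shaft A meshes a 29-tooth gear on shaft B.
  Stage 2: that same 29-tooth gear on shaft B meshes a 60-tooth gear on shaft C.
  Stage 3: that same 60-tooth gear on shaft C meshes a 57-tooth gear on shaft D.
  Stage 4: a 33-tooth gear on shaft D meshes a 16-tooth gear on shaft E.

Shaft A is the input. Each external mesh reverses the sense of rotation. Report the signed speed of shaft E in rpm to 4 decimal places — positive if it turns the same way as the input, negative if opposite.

+3430.9868 rpm (same as input, |ω| = 3430.9868 rpm)

Stage 1 [55T→29T]: ω = 1724.0000×55/29 = 3269.6552 rpm, dir flips to −; running = −3269.6552
Stage 2 [29T→60T]: ω = 3269.6552×29/60 = 1580.3333 rpm, dir flips to +; running = +1580.3333
Stage 3 [60T→57T]: ω = 1580.3333×60/57 = 1663.5088 rpm, dir flips to −; running = −1663.5088
Stage 4 [33T→16T]: ω = 1663.5088×33/16 = 3430.9868 rpm, dir flips to +; running = +3430.9868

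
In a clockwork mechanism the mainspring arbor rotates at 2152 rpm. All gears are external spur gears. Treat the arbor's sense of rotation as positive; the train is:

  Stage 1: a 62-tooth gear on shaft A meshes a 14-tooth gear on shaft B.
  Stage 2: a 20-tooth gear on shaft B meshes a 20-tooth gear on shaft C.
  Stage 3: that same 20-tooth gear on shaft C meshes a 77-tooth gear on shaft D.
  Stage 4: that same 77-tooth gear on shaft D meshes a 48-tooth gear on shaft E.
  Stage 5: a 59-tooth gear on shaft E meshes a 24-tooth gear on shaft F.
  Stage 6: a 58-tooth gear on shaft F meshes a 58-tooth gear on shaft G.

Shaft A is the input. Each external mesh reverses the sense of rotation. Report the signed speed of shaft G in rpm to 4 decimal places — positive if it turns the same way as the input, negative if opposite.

Stage 1 [62T→14T]: ω = 2152.0000×62/14 = 9530.2857 rpm, dir flips to −; running = −9530.2857
Stage 2 [20T→20T]: ω = 9530.2857×20/20 = 9530.2857 rpm, dir flips to +; running = +9530.2857
Stage 3 [20T→77T]: ω = 9530.2857×20/77 = 2475.3989 rpm, dir flips to −; running = −2475.3989
Stage 4 [77T→48T]: ω = 2475.3989×77/48 = 3970.9524 rpm, dir flips to +; running = +3970.9524
Stage 5 [59T→24T]: ω = 3970.9524×59/24 = 9761.9246 rpm, dir flips to −; running = −9761.9246
Stage 6 [58T→58T]: ω = 9761.9246×58/58 = 9761.9246 rpm, dir flips to +; running = +9761.9246

+9761.9246 rpm (same as input, |ω| = 9761.9246 rpm)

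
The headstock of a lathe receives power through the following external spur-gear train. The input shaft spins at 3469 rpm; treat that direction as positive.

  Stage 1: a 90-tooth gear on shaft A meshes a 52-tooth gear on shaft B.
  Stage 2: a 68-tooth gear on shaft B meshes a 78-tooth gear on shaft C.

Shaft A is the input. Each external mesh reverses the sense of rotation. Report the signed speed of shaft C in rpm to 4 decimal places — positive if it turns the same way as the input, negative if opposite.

Stage 1 [90T→52T]: ω = 3469.0000×90/52 = 6004.0385 rpm, dir flips to −; running = −6004.0385
Stage 2 [68T→78T]: ω = 6004.0385×68/78 = 5234.2899 rpm, dir flips to +; running = +5234.2899

+5234.2899 rpm (same as input, |ω| = 5234.2899 rpm)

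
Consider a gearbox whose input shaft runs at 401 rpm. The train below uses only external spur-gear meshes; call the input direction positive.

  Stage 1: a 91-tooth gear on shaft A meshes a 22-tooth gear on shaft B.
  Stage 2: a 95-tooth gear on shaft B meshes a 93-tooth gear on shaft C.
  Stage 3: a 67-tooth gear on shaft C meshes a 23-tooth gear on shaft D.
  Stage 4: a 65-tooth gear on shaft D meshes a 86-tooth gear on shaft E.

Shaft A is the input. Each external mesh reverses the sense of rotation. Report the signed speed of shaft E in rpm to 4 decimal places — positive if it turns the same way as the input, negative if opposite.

+3730.4877 rpm (same as input, |ω| = 3730.4877 rpm)

Stage 1 [91T→22T]: ω = 401.0000×91/22 = 1658.6818 rpm, dir flips to −; running = −1658.6818
Stage 2 [95T→93T]: ω = 1658.6818×95/93 = 1694.3524 rpm, dir flips to +; running = +1694.3524
Stage 3 [67T→23T]: ω = 1694.3524×67/23 = 4935.7222 rpm, dir flips to −; running = −4935.7222
Stage 4 [65T→86T]: ω = 4935.7222×65/86 = 3730.4877 rpm, dir flips to +; running = +3730.4877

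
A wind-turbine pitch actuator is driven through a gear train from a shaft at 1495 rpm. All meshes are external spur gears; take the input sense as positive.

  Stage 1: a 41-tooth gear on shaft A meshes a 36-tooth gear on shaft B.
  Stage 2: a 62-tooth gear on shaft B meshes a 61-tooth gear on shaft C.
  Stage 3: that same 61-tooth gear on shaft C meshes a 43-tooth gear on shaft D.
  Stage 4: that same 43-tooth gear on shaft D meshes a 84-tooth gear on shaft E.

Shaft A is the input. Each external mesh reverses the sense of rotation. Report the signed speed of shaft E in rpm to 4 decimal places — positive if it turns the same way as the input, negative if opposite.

+1256.7097 rpm (same as input, |ω| = 1256.7097 rpm)

Stage 1 [41T→36T]: ω = 1495.0000×41/36 = 1702.6389 rpm, dir flips to −; running = −1702.6389
Stage 2 [62T→61T]: ω = 1702.6389×62/61 = 1730.5510 rpm, dir flips to +; running = +1730.5510
Stage 3 [61T→43T]: ω = 1730.5510×61/43 = 2454.9677 rpm, dir flips to −; running = −2454.9677
Stage 4 [43T→84T]: ω = 2454.9677×43/84 = 1256.7097 rpm, dir flips to +; running = +1256.7097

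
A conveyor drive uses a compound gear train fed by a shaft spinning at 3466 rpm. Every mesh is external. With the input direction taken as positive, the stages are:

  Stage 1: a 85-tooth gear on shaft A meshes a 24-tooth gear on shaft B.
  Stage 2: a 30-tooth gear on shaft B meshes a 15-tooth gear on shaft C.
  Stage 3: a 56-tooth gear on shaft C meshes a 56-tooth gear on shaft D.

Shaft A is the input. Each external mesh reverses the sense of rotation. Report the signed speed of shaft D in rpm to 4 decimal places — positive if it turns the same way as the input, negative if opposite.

-24550.8333 rpm (opposite to input, |ω| = 24550.8333 rpm)

Stage 1 [85T→24T]: ω = 3466.0000×85/24 = 12275.4167 rpm, dir flips to −; running = −12275.4167
Stage 2 [30T→15T]: ω = 12275.4167×30/15 = 24550.8333 rpm, dir flips to +; running = +24550.8333
Stage 3 [56T→56T]: ω = 24550.8333×56/56 = 24550.8333 rpm, dir flips to −; running = −24550.8333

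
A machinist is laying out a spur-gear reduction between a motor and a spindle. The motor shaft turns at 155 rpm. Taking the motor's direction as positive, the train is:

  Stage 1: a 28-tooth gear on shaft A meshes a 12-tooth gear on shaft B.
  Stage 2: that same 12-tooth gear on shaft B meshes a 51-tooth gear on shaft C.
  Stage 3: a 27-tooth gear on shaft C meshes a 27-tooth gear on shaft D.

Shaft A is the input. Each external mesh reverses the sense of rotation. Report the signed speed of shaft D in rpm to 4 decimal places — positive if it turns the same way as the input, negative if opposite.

Stage 1 [28T→12T]: ω = 155.0000×28/12 = 361.6667 rpm, dir flips to −; running = −361.6667
Stage 2 [12T→51T]: ω = 361.6667×12/51 = 85.0980 rpm, dir flips to +; running = +85.0980
Stage 3 [27T→27T]: ω = 85.0980×27/27 = 85.0980 rpm, dir flips to −; running = −85.0980

-85.0980 rpm (opposite to input, |ω| = 85.0980 rpm)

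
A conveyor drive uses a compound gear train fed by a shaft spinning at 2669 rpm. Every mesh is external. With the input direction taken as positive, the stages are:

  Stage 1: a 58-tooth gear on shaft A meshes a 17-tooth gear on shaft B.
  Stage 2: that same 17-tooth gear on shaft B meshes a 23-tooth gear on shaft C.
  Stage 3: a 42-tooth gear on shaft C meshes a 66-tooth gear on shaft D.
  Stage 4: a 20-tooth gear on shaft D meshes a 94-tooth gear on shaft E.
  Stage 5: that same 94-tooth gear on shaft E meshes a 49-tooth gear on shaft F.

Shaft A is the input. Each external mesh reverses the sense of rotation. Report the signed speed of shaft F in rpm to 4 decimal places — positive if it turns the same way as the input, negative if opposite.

-1748.1875 rpm (opposite to input, |ω| = 1748.1875 rpm)

Stage 1 [58T→17T]: ω = 2669.0000×58/17 = 9106.0000 rpm, dir flips to −; running = −9106.0000
Stage 2 [17T→23T]: ω = 9106.0000×17/23 = 6730.5217 rpm, dir flips to +; running = +6730.5217
Stage 3 [42T→66T]: ω = 6730.5217×42/66 = 4283.0593 rpm, dir flips to −; running = −4283.0593
Stage 4 [20T→94T]: ω = 4283.0593×20/94 = 911.2892 rpm, dir flips to +; running = +911.2892
Stage 5 [94T→49T]: ω = 911.2892×94/49 = 1748.1875 rpm, dir flips to −; running = −1748.1875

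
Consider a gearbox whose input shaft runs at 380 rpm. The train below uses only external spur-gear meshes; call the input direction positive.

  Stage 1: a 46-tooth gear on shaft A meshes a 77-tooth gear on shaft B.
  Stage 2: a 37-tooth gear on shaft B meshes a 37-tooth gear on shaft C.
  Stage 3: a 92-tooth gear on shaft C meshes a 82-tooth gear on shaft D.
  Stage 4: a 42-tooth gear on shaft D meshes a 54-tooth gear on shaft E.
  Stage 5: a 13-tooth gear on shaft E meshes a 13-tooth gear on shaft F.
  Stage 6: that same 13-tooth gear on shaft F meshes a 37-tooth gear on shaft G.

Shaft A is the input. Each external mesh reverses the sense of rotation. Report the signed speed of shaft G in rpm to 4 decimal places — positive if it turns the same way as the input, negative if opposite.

+69.6020 rpm (same as input, |ω| = 69.6020 rpm)

Stage 1 [46T→77T]: ω = 380.0000×46/77 = 227.0130 rpm, dir flips to −; running = −227.0130
Stage 2 [37T→37T]: ω = 227.0130×37/37 = 227.0130 rpm, dir flips to +; running = +227.0130
Stage 3 [92T→82T]: ω = 227.0130×92/82 = 254.6975 rpm, dir flips to −; running = −254.6975
Stage 4 [42T→54T]: ω = 254.6975×42/54 = 198.0981 rpm, dir flips to +; running = +198.0981
Stage 5 [13T→13T]: ω = 198.0981×13/13 = 198.0981 rpm, dir flips to −; running = −198.0981
Stage 6 [13T→37T]: ω = 198.0981×13/37 = 69.6020 rpm, dir flips to +; running = +69.6020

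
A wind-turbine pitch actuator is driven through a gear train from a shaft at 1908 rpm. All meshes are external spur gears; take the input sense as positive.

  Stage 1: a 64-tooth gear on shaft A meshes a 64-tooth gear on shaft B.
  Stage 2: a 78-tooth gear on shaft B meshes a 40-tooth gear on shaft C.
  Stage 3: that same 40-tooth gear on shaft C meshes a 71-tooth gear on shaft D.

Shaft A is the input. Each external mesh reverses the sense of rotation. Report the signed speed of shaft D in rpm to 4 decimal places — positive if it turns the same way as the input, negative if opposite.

Stage 1 [64T→64T]: ω = 1908.0000×64/64 = 1908.0000 rpm, dir flips to −; running = −1908.0000
Stage 2 [78T→40T]: ω = 1908.0000×78/40 = 3720.6000 rpm, dir flips to +; running = +3720.6000
Stage 3 [40T→71T]: ω = 3720.6000×40/71 = 2096.1127 rpm, dir flips to −; running = −2096.1127

-2096.1127 rpm (opposite to input, |ω| = 2096.1127 rpm)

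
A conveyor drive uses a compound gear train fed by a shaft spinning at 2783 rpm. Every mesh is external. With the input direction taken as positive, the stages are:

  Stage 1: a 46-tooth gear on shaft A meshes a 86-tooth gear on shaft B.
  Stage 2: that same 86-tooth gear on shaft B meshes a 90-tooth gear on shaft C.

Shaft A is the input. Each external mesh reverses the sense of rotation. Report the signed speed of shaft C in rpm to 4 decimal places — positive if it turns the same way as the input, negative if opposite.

+1422.4222 rpm (same as input, |ω| = 1422.4222 rpm)

Stage 1 [46T→86T]: ω = 2783.0000×46/86 = 1488.5814 rpm, dir flips to −; running = −1488.5814
Stage 2 [86T→90T]: ω = 1488.5814×86/90 = 1422.4222 rpm, dir flips to +; running = +1422.4222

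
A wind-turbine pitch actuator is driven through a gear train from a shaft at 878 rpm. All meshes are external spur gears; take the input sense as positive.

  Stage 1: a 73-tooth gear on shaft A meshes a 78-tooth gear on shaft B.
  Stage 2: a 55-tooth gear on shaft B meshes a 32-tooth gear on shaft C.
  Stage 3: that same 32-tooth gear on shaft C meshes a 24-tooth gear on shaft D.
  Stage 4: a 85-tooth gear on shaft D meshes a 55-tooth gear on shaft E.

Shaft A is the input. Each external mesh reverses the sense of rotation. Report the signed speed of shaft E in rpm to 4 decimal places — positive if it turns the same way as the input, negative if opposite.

+2910.2511 rpm (same as input, |ω| = 2910.2511 rpm)

Stage 1 [73T→78T]: ω = 878.0000×73/78 = 821.7179 rpm, dir flips to −; running = −821.7179
Stage 2 [55T→32T]: ω = 821.7179×55/32 = 1412.3277 rpm, dir flips to +; running = +1412.3277
Stage 3 [32T→24T]: ω = 1412.3277×32/24 = 1883.1036 rpm, dir flips to −; running = −1883.1036
Stage 4 [85T→55T]: ω = 1883.1036×85/55 = 2910.2511 rpm, dir flips to +; running = +2910.2511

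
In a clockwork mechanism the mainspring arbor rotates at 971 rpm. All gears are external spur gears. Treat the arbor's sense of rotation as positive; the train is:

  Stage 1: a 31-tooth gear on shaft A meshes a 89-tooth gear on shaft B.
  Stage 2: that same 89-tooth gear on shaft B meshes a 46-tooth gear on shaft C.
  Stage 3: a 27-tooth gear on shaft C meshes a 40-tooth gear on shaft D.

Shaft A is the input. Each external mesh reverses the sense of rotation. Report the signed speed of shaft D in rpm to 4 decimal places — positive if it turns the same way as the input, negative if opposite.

-441.6995 rpm (opposite to input, |ω| = 441.6995 rpm)

Stage 1 [31T→89T]: ω = 971.0000×31/89 = 338.2135 rpm, dir flips to −; running = −338.2135
Stage 2 [89T→46T]: ω = 338.2135×89/46 = 654.3696 rpm, dir flips to +; running = +654.3696
Stage 3 [27T→40T]: ω = 654.3696×27/40 = 441.6995 rpm, dir flips to −; running = −441.6995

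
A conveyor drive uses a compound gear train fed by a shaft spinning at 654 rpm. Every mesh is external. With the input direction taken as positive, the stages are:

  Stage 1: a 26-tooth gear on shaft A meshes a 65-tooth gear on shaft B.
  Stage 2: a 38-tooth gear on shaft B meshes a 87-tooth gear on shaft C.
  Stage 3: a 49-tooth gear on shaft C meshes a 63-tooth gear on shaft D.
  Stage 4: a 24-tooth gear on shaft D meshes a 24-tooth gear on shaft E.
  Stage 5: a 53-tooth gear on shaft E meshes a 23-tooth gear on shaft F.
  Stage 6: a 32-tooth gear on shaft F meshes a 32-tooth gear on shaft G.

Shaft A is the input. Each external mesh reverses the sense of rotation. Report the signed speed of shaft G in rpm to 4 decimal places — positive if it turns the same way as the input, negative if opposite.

+204.7885 rpm (same as input, |ω| = 204.7885 rpm)

Stage 1 [26T→65T]: ω = 654.0000×26/65 = 261.6000 rpm, dir flips to −; running = −261.6000
Stage 2 [38T→87T]: ω = 261.6000×38/87 = 114.2621 rpm, dir flips to +; running = +114.2621
Stage 3 [49T→63T]: ω = 114.2621×49/63 = 88.8705 rpm, dir flips to −; running = −88.8705
Stage 4 [24T→24T]: ω = 88.8705×24/24 = 88.8705 rpm, dir flips to +; running = +88.8705
Stage 5 [53T→23T]: ω = 88.8705×53/23 = 204.7885 rpm, dir flips to −; running = −204.7885
Stage 6 [32T→32T]: ω = 204.7885×32/32 = 204.7885 rpm, dir flips to +; running = +204.7885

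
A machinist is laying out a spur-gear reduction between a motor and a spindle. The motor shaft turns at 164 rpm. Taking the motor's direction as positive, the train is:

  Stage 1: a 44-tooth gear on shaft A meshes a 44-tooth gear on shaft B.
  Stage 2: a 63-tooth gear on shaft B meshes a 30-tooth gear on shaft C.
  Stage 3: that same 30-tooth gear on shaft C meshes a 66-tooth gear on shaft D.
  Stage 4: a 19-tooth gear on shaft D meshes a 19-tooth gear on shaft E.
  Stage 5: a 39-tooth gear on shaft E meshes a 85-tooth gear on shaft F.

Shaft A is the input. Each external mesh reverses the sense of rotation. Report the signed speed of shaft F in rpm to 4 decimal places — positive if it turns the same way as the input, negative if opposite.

Stage 1 [44T→44T]: ω = 164.0000×44/44 = 164.0000 rpm, dir flips to −; running = −164.0000
Stage 2 [63T→30T]: ω = 164.0000×63/30 = 344.4000 rpm, dir flips to +; running = +344.4000
Stage 3 [30T→66T]: ω = 344.4000×30/66 = 156.5455 rpm, dir flips to −; running = −156.5455
Stage 4 [19T→19T]: ω = 156.5455×19/19 = 156.5455 rpm, dir flips to +; running = +156.5455
Stage 5 [39T→85T]: ω = 156.5455×39/85 = 71.8267 rpm, dir flips to −; running = −71.8267

-71.8267 rpm (opposite to input, |ω| = 71.8267 rpm)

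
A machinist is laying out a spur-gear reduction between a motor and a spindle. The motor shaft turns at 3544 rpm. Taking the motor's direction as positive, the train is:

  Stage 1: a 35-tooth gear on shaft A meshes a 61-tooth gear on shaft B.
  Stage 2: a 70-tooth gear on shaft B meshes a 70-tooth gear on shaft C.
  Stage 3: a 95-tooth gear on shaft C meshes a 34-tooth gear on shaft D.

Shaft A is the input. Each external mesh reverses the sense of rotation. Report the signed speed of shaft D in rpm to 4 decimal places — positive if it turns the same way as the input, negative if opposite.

Stage 1 [35T→61T]: ω = 3544.0000×35/61 = 2033.4426 rpm, dir flips to −; running = −2033.4426
Stage 2 [70T→70T]: ω = 2033.4426×70/70 = 2033.4426 rpm, dir flips to +; running = +2033.4426
Stage 3 [95T→34T]: ω = 2033.4426×95/34 = 5681.6779 rpm, dir flips to −; running = −5681.6779

-5681.6779 rpm (opposite to input, |ω| = 5681.6779 rpm)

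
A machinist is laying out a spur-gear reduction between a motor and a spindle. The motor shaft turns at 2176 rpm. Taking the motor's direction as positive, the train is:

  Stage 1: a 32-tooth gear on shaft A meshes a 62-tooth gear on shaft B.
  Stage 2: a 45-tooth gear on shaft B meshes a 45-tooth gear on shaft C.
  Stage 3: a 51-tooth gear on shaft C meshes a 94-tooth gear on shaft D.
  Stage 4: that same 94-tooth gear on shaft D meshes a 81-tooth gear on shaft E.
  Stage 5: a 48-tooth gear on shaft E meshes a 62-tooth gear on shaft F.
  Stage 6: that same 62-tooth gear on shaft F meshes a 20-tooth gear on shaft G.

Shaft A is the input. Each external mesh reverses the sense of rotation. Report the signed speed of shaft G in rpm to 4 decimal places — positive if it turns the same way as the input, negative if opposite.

Stage 1 [32T→62T]: ω = 2176.0000×32/62 = 1123.0968 rpm, dir flips to −; running = −1123.0968
Stage 2 [45T→45T]: ω = 1123.0968×45/45 = 1123.0968 rpm, dir flips to +; running = +1123.0968
Stage 3 [51T→94T]: ω = 1123.0968×51/94 = 609.3397 rpm, dir flips to −; running = −609.3397
Stage 4 [94T→81T]: ω = 609.3397×94/81 = 707.1350 rpm, dir flips to +; running = +707.1350
Stage 5 [48T→62T]: ω = 707.1350×48/62 = 547.4594 rpm, dir flips to −; running = −547.4594
Stage 6 [62T→20T]: ω = 547.4594×62/20 = 1697.1240 rpm, dir flips to +; running = +1697.1240

+1697.1240 rpm (same as input, |ω| = 1697.1240 rpm)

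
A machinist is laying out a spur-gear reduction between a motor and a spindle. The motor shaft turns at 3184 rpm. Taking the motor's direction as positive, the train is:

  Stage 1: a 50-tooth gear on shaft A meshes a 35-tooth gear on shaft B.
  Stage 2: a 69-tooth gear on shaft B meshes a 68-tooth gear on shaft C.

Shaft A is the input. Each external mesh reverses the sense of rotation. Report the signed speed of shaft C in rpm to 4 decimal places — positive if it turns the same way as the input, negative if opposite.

Stage 1 [50T→35T]: ω = 3184.0000×50/35 = 4548.5714 rpm, dir flips to −; running = −4548.5714
Stage 2 [69T→68T]: ω = 4548.5714×69/68 = 4615.4622 rpm, dir flips to +; running = +4615.4622

+4615.4622 rpm (same as input, |ω| = 4615.4622 rpm)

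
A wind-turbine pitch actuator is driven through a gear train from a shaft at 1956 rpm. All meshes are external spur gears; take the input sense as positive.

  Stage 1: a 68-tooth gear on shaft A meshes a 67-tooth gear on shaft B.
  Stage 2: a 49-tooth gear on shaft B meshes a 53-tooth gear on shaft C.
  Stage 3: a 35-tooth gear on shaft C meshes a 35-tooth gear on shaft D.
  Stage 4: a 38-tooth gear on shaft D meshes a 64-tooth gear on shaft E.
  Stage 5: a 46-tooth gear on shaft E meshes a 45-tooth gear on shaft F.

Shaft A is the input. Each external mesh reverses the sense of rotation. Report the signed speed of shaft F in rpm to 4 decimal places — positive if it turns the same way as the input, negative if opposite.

-1113.9665 rpm (opposite to input, |ω| = 1113.9665 rpm)

Stage 1 [68T→67T]: ω = 1956.0000×68/67 = 1985.1940 rpm, dir flips to −; running = −1985.1940
Stage 2 [49T→53T]: ω = 1985.1940×49/53 = 1835.3681 rpm, dir flips to +; running = +1835.3681
Stage 3 [35T→35T]: ω = 1835.3681×35/35 = 1835.3681 rpm, dir flips to −; running = −1835.3681
Stage 4 [38T→64T]: ω = 1835.3681×38/64 = 1089.7498 rpm, dir flips to +; running = +1089.7498
Stage 5 [46T→45T]: ω = 1089.7498×46/45 = 1113.9665 rpm, dir flips to −; running = −1113.9665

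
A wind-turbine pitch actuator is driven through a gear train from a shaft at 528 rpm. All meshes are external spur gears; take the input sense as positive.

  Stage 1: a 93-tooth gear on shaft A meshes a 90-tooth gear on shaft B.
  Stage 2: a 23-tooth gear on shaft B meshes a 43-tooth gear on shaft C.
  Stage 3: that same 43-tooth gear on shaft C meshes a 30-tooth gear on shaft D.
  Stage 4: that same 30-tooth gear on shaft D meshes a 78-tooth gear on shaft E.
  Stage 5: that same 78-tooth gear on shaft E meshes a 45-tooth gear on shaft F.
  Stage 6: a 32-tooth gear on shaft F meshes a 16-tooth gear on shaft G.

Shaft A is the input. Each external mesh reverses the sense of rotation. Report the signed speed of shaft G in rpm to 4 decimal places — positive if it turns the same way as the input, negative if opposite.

Stage 1 [93T→90T]: ω = 528.0000×93/90 = 545.6000 rpm, dir flips to −; running = −545.6000
Stage 2 [23T→43T]: ω = 545.6000×23/43 = 291.8326 rpm, dir flips to +; running = +291.8326
Stage 3 [43T→30T]: ω = 291.8326×43/30 = 418.2933 rpm, dir flips to −; running = −418.2933
Stage 4 [30T→78T]: ω = 418.2933×30/78 = 160.8821 rpm, dir flips to +; running = +160.8821
Stage 5 [78T→45T]: ω = 160.8821×78/45 = 278.8622 rpm, dir flips to −; running = −278.8622
Stage 6 [32T→16T]: ω = 278.8622×32/16 = 557.7244 rpm, dir flips to +; running = +557.7244

+557.7244 rpm (same as input, |ω| = 557.7244 rpm)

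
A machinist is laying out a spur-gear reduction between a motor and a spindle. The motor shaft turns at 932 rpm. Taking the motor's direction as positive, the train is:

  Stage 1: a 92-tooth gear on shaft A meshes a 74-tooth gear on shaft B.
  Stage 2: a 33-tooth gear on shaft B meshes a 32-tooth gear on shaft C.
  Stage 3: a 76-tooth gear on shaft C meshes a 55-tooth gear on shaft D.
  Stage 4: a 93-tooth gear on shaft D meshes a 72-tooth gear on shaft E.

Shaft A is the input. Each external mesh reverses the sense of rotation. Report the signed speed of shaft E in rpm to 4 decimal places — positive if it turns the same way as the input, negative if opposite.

+2132.7372 rpm (same as input, |ω| = 2132.7372 rpm)

Stage 1 [92T→74T]: ω = 932.0000×92/74 = 1158.7027 rpm, dir flips to −; running = −1158.7027
Stage 2 [33T→32T]: ω = 1158.7027×33/32 = 1194.9122 rpm, dir flips to +; running = +1194.9122
Stage 3 [76T→55T]: ω = 1194.9122×76/55 = 1651.1514 rpm, dir flips to −; running = −1651.1514
Stage 4 [93T→72T]: ω = 1651.1514×93/72 = 2132.7372 rpm, dir flips to +; running = +2132.7372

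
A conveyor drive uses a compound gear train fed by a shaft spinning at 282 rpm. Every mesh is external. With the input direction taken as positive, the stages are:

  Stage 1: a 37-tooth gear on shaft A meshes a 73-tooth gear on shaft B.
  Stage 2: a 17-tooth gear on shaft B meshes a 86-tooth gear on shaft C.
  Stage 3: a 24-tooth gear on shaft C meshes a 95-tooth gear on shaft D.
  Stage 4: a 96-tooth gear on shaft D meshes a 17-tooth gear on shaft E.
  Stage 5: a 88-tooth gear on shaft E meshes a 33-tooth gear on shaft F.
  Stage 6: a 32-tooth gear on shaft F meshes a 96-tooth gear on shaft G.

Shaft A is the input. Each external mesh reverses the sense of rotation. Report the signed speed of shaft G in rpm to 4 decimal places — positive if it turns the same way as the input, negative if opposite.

+35.8291 rpm (same as input, |ω| = 35.8291 rpm)

Stage 1 [37T→73T]: ω = 282.0000×37/73 = 142.9315 rpm, dir flips to −; running = −142.9315
Stage 2 [17T→86T]: ω = 142.9315×17/86 = 28.2539 rpm, dir flips to +; running = +28.2539
Stage 3 [24T→95T]: ω = 28.2539×24/95 = 7.1378 rpm, dir flips to −; running = −7.1378
Stage 4 [96T→17T]: ω = 7.1378×96/17 = 40.3077 rpm, dir flips to +; running = +40.3077
Stage 5 [88T→33T]: ω = 40.3077×88/33 = 107.4873 rpm, dir flips to −; running = −107.4873
Stage 6 [32T→96T]: ω = 107.4873×32/96 = 35.8291 rpm, dir flips to +; running = +35.8291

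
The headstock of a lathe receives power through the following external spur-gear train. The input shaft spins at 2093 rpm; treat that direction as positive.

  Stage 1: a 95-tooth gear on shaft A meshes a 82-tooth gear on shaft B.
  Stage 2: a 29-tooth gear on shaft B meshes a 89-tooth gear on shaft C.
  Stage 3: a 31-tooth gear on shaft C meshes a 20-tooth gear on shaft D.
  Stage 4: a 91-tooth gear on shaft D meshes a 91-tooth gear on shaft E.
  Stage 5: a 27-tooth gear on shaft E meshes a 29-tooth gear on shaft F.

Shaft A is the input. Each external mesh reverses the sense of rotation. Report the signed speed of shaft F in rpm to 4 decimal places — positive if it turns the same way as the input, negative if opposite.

-1140.2089 rpm (opposite to input, |ω| = 1140.2089 rpm)

Stage 1 [95T→82T]: ω = 2093.0000×95/82 = 2424.8171 rpm, dir flips to −; running = −2424.8171
Stage 2 [29T→89T]: ω = 2424.8171×29/89 = 790.1089 rpm, dir flips to +; running = +790.1089
Stage 3 [31T→20T]: ω = 790.1089×31/20 = 1224.6688 rpm, dir flips to −; running = −1224.6688
Stage 4 [91T→91T]: ω = 1224.6688×91/91 = 1224.6688 rpm, dir flips to +; running = +1224.6688
Stage 5 [27T→29T]: ω = 1224.6688×27/29 = 1140.2089 rpm, dir flips to −; running = −1140.2089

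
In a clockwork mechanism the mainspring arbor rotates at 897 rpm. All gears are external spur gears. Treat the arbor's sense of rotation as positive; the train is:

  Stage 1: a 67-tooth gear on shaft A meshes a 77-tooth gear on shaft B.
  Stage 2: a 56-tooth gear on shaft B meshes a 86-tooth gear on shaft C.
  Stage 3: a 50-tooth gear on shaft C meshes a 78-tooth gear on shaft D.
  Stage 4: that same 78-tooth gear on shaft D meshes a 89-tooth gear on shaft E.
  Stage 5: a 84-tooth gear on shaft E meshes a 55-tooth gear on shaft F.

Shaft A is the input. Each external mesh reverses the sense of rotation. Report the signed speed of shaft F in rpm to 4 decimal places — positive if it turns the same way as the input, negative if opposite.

-436.0765 rpm (opposite to input, |ω| = 436.0765 rpm)

Stage 1 [67T→77T]: ω = 897.0000×67/77 = 780.5065 rpm, dir flips to −; running = −780.5065
Stage 2 [56T→86T]: ω = 780.5065×56/86 = 508.2368 rpm, dir flips to +; running = +508.2368
Stage 3 [50T→78T]: ω = 508.2368×50/78 = 325.7928 rpm, dir flips to −; running = −325.7928
Stage 4 [78T→89T]: ω = 325.7928×78/89 = 285.5263 rpm, dir flips to +; running = +285.5263
Stage 5 [84T→55T]: ω = 285.5263×84/55 = 436.0765 rpm, dir flips to −; running = −436.0765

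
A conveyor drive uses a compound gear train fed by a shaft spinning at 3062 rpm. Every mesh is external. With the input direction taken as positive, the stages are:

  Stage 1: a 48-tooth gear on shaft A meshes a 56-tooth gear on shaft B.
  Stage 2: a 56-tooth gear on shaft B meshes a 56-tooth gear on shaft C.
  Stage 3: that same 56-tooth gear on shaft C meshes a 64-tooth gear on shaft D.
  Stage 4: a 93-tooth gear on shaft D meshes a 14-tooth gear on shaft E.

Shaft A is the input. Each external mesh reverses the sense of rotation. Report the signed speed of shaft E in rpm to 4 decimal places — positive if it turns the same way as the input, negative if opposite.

+15255.3214 rpm (same as input, |ω| = 15255.3214 rpm)

Stage 1 [48T→56T]: ω = 3062.0000×48/56 = 2624.5714 rpm, dir flips to −; running = −2624.5714
Stage 2 [56T→56T]: ω = 2624.5714×56/56 = 2624.5714 rpm, dir flips to +; running = +2624.5714
Stage 3 [56T→64T]: ω = 2624.5714×56/64 = 2296.5000 rpm, dir flips to −; running = −2296.5000
Stage 4 [93T→14T]: ω = 2296.5000×93/14 = 15255.3214 rpm, dir flips to +; running = +15255.3214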